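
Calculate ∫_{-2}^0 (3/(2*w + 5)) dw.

3*log(5)/2

An antiderivative is F(w) = 3*log(2*w + 5)/2.
Then F(0) - F(-2) = (3*log(5)/2) - (0) = 3*log(5)/2.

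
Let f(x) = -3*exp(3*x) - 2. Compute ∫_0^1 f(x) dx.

An antiderivative is F(x) = -exp(3*x) - 2*x.
Then F(1) - F(0) = (-exp(3) - 2) - (-1) = -exp(3) - 1.

-exp(3) - 1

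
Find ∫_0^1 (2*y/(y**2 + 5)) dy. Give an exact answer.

Let u = y**2 + 5, so du = 2*y dy. When y = 0, u = 5; when y = 1, u = 6.
The integral becomes ∫ 1/u du from 5 to 6, with antiderivative log(u).
Back in y: F(y) = log(y**2 + 5).
Then F(1) - F(0) = (log(6)) - (log(5)) = log(6/5).

log(6/5)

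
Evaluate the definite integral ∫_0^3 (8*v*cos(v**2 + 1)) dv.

Let u = v**2 + 1, so du = 2*v dv. When v = 0, u = 1; when v = 3, u = 10.
The integral becomes 4·∫ cos(u) du from 1 to 10, with antiderivative 4*sin(u).
Back in v: F(v) = 4*sin(v**2 + 1).
Then F(3) - F(0) = (4*sin(10)) - (4*sin(1)) = -4*sin(1) + 4*sin(10).

-4*sin(1) + 4*sin(10)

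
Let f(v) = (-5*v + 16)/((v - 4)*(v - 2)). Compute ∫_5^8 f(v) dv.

Factor the denominator: v**2 - 6*v + 8 = (v - 2)(v - 4).
Partial fractions: (-5*v + 16)/((v - 4)*(v - 2)) = -3/(v - 2) - 2/(v - 4).
An antiderivative is F(v) = -2*log(v - 4) - 3*log(v - 2).
Then F(8) - F(5) = (-7*log(2) - 3*log(3)) - (-log(27)) = -7*log(2).

-7*log(2)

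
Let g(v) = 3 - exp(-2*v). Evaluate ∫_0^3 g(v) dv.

exp(-6)/2 + 17/2

An antiderivative is F(v) = 3*v + exp(-2*v)/2.
Then F(3) - F(0) = (exp(-6)/2 + 9) - (1/2) = exp(-6)/2 + 17/2.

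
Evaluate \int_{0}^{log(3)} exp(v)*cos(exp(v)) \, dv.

-sin(1) + sin(3)

Let u = exp(v), so du = exp(v) dv. When v = 0, u = 1; when v = log(3), u = 3.
The integral becomes ∫ cos(u) du from 1 to 3, with antiderivative sin(u).
Back in v: F(v) = sin(exp(v)).
Then F(log(3)) - F(0) = (sin(3)) - (sin(1)) = -sin(1) + sin(3).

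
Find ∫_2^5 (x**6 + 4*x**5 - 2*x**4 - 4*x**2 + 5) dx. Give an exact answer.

By the power rule, an antiderivative is F(x) = x**7/7 + 2*x**6/3 - 2*x**5/5 - 4*x**3/3 + 5*x.
Then F(5) - F(2) = (141300/7) - (1662/35) = 704838/35.

704838/35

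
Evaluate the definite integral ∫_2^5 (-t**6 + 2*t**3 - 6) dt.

By the power rule, an antiderivative is F(t) = -t**7/7 + t**4/2 - 6*t.
Then F(5) - F(2) = (-152295/14) - (-156/7) = -151983/14.

-151983/14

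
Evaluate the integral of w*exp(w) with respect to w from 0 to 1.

1

Integrate by parts once (u = w, dv = exp(w) dw).
An antiderivative is F(w) = (w - 1)*exp(w).
Then F(1) - F(0) = (0) - (-1) = 1.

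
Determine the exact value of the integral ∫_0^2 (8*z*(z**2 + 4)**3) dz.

Let u = z**2 + 4, so du = 2*z dz. When z = 0, u = 4; when z = 2, u = 8.
The integral becomes 4·∫ u**3 du from 4 to 8, with antiderivative u**4.
Back in z: F(z) = (z**2 + 4)**4.
Then F(2) - F(0) = (4096) - (256) = 3840.

3840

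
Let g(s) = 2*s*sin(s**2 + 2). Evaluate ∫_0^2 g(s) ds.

-cos(6) + cos(2)

Let u = s**2 + 2, so du = 2*s ds. When s = 0, u = 2; when s = 2, u = 6.
The integral becomes ∫ sin(u) du from 2 to 6, with antiderivative -cos(u).
Back in s: F(s) = -cos(s**2 + 2).
Then F(2) - F(0) = (-cos(6)) - (-cos(2)) = -cos(6) + cos(2).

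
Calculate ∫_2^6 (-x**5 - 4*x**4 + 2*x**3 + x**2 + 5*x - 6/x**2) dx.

By the power rule, an antiderivative is F(x) = -x**6/6 - 4*x**5/5 + x**4/2 + x**3/3 + 5*x**2/2 + 6/x.
Then F(6) - F(2) = (-65929/5) - (-63/5) = -65866/5.

-65866/5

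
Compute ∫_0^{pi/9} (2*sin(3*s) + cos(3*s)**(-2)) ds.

1/3 + sqrt(3)/3

An antiderivative is F(s) = -2*cos(3*s)/3 + tan(3*s)/3.
Then F(pi/9) - F(0) = (-1/3 + sqrt(3)/3) - (-2/3) = 1/3 + sqrt(3)/3.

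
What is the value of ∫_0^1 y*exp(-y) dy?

Integrate by parts once (u = y, dv = exp(-y) dy).
An antiderivative is F(y) = (-y - 1)*exp(-y).
Then F(1) - F(0) = (-2*exp(-1)) - (-1) = 1 - 2*exp(-1).

1 - 2*exp(-1)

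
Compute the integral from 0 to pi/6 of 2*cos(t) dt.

An antiderivative is F(t) = 2*sin(t).
Then F(pi/6) - F(0) = (1) - (0) = 1.

1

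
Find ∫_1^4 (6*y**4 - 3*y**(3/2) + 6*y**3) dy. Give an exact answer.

15729/10

By the power rule, an antiderivative is F(y) = -6*y**(5/2)/5 + 6*y**5/5 + 3*y**4/2.
Then F(4) - F(1) = (7872/5) - (3/2) = 15729/10.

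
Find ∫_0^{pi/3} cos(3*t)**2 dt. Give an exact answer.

Use the identity cos^2(3*t) = (1 + cos(6*t))/2.
An antiderivative is F(t) = t/2 + sin(6*t)/12.
Then F(pi/3) - F(0) = (pi/6) - (0) = pi/6.

pi/6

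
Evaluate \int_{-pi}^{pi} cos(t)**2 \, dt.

pi

Use the identity cos^2(t) = (1 + cos(2*t))/2.
An antiderivative is F(t) = t/2 + sin(2*t)/4.
Then F(pi) - F(-pi) = (pi/2) - (-pi/2) = pi.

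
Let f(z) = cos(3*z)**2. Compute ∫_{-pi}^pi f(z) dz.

pi

Use the identity cos^2(3*z) = (1 + cos(6*z))/2.
An antiderivative is F(z) = z/2 + sin(6*z)/12.
Then F(pi) - F(-pi) = (pi/2) - (-pi/2) = pi.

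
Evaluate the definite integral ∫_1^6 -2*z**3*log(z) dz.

Integrate by parts once (u = ln z, dv = -2*z**3 dz).
An antiderivative is F(z) = -z**4*(4*log(z) - 1)/8.
Then F(6) - F(1) = (-648*log(3) - 648*log(2) + 162) - (1/8) = -648*log(3) - 648*log(2) + 1295/8.

-648*log(3) - 648*log(2) + 1295/8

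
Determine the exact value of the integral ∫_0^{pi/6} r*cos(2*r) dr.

Integrate by parts once (u = r, dv = cos(2*r) dr).
An antiderivative is F(r) = r*sin(2*r)/2 + cos(2*r)/4.
Then F(pi/6) - F(0) = (1/8 + sqrt(3)*pi/24) - (1/4) = -1/8 + sqrt(3)*pi/24.

-1/8 + sqrt(3)*pi/24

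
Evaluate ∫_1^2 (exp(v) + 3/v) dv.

-exp(1) + log(8) + exp(2)

An antiderivative is F(v) = exp(v) + 3*log(v).
Then F(2) - F(1) = (log(8) + exp(2)) - (exp(1)) = -exp(1) + log(8) + exp(2).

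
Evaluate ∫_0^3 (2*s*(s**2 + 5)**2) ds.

873

Let u = s**2 + 5, so du = 2*s ds. When s = 0, u = 5; when s = 3, u = 14.
The integral becomes ∫ u**2 du from 5 to 14, with antiderivative u**3/3.
Back in s: F(s) = (s**2 + 5)**3/3.
Then F(3) - F(0) = (2744/3) - (125/3) = 873.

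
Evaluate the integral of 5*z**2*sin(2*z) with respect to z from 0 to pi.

-5*pi**2/2

Integrate by parts twice (u = z^2, dv = 5*sin(2*z) dz).
An antiderivative is F(z) = -5*z**2*cos(2*z)/2 + 5*z*sin(2*z)/2 + 5*cos(2*z)/4.
Then F(pi) - F(0) = (5/4 - 5*pi**2/2) - (5/4) = -5*pi**2/2.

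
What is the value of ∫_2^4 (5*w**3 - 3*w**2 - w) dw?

238

By the power rule, an antiderivative is F(w) = 5*w**4/4 - w**3 - w**2/2.
Then F(4) - F(2) = (248) - (10) = 238.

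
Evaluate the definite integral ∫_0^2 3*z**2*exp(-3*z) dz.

Integrate by parts twice (u = z^2, dv = 3*exp(-3*z) dz).
An antiderivative is F(z) = (-9*z**2 - 6*z - 2)*exp(-3*z)/9.
Then F(2) - F(0) = (-50*exp(-6)/9) - (-2/9) = 2/9 - 50*exp(-6)/9.

2/9 - 50*exp(-6)/9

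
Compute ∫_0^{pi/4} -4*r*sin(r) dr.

sqrt(2)*(-4 + pi)/2

Integrate by parts once (u = r, dv = -4*sin(r) dr).
An antiderivative is F(r) = 4*r*cos(r) - 4*sin(r).
Then F(pi/4) - F(0) = (sqrt(2)*(-4 + pi)/2) - (0) = sqrt(2)*(-4 + pi)/2.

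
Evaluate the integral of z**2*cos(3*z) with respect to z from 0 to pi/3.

Integrate by parts twice (u = z^2, dv = cos(3*z) dz).
An antiderivative is F(z) = z**2*sin(3*z)/3 + 2*z*cos(3*z)/9 - 2*sin(3*z)/27.
Then F(pi/3) - F(0) = (-2*pi/27) - (0) = -2*pi/27.

-2*pi/27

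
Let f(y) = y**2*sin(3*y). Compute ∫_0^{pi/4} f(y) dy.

Integrate by parts twice (u = y^2, dv = sin(3*y) dy).
An antiderivative is F(y) = -y**2*cos(3*y)/3 + 2*y*sin(3*y)/9 + 2*cos(3*y)/27.
Then F(pi/4) - F(0) = (sqrt(2)*(-32 + 24*pi + 9*pi**2)/864) - (2/27) = -2/27 - sqrt(2)/27 + sqrt(2)*pi/36 + sqrt(2)*pi**2/96.

-2/27 - sqrt(2)/27 + sqrt(2)*pi/36 + sqrt(2)*pi**2/96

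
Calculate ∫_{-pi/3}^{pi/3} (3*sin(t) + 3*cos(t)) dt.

3*sqrt(3)

An antiderivative is F(t) = 3*sin(t) - 3*cos(t).
Then F(pi/3) - F(-pi/3) = (-3/2 + 3*sqrt(3)/2) - (-3*sqrt(3)/2 - 3/2) = 3*sqrt(3).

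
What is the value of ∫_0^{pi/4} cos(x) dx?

An antiderivative is F(x) = sin(x).
Then F(pi/4) - F(0) = (sqrt(2)/2) - (0) = sqrt(2)/2.

sqrt(2)/2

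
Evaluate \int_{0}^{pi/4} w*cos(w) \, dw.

-1 + sqrt(2)*pi/8 + sqrt(2)/2

Integrate by parts once (u = w, dv = cos(w) dw).
An antiderivative is F(w) = w*sin(w) + cos(w).
Then F(pi/4) - F(0) = (sqrt(2)*(pi + 4)/8) - (1) = -1 + sqrt(2)*pi/8 + sqrt(2)/2.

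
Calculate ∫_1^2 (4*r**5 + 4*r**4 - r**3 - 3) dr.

1201/20

By the power rule, an antiderivative is F(r) = 2*r**6/3 + 4*r**5/5 - r**4/4 - 3*r.
Then F(2) - F(1) = (874/15) - (-107/60) = 1201/20.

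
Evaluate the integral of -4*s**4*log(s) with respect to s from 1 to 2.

Integrate by parts once (u = ln s, dv = -4*s**4 ds).
An antiderivative is F(s) = -4*s**5*(5*log(s) - 1)/25.
Then F(2) - F(1) = (128/25 - 128*log(2)/5) - (4/25) = 124/25 - 128*log(2)/5.

124/25 - 128*log(2)/5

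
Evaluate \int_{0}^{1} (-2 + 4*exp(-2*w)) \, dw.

-2*exp(-2)

An antiderivative is F(w) = -2*w - 2*exp(-2*w).
Then F(1) - F(0) = (-2 - 2*exp(-2)) - (-2) = -2*exp(-2).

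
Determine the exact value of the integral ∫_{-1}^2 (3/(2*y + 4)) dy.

log(8)

An antiderivative is F(y) = 3*log(2*y + 4)/2.
Then F(2) - F(-1) = (9*log(2)/2) - (3*log(2)/2) = log(8).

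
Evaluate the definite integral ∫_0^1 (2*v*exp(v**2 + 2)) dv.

-exp(2) + exp(3)

Let u = v**2 + 2, so du = 2*v dv. When v = 0, u = 2; when v = 1, u = 3.
The integral becomes ∫ exp(u) du from 2 to 3, with antiderivative exp(u).
Back in v: F(v) = exp(v**2 + 2).
Then F(1) - F(0) = (exp(3)) - (exp(2)) = -exp(2) + exp(3).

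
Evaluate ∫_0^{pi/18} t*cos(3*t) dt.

-1/9 + pi/108 + sqrt(3)/18

Integrate by parts once (u = t, dv = cos(3*t) dt).
An antiderivative is F(t) = t*sin(3*t)/3 + cos(3*t)/9.
Then F(pi/18) - F(0) = (pi/108 + sqrt(3)/18) - (1/9) = -1/9 + pi/108 + sqrt(3)/18.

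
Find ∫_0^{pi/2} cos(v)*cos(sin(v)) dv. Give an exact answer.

sin(1)

Let u = sin(v), so du = cos(v) dv. When v = 0, u = 0; when v = pi/2, u = 1.
The integral becomes ∫ cos(u) du from 0 to 1, with antiderivative sin(u).
Back in v: F(v) = sin(sin(v)).
Then F(pi/2) - F(0) = (sin(1)) - (0) = sin(1).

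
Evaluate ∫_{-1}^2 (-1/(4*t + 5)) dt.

-log(13)/4

An antiderivative is F(t) = -log(4*t + 5)/4.
Then F(2) - F(-1) = (-log(13)/4) - (0) = -log(13)/4.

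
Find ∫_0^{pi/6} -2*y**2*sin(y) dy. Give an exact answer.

-2*sqrt(3) - pi/3 + sqrt(3)*pi**2/36 + 4

Integrate by parts twice (u = y^2, dv = -2*sin(y) dy).
An antiderivative is F(y) = 2*y**2*cos(y) - 4*y*sin(y) - 4*cos(y).
Then F(pi/6) - F(0) = (-2*sqrt(3) - pi/3 + sqrt(3)*pi**2/36) - (-4) = -2*sqrt(3) - pi/3 + sqrt(3)*pi**2/36 + 4.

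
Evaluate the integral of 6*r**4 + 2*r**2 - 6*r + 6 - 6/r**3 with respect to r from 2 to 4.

288761/240

By the power rule, an antiderivative is F(r) = 6*r**5/5 + 2*r**3/3 - 3*r**2 + 6*r + 3/r**2.
Then F(4) - F(2) = (299437/240) - (2669/60) = 288761/240.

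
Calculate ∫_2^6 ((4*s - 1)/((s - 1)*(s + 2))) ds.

Factor the denominator: s**2 + s - 2 = (s + 2)(s - 1).
Partial fractions: (4*s - 1)/((s - 1)*(s + 2)) = 3/(s + 2) + 1/(s - 1).
An antiderivative is F(s) = log(s - 1) + 3*log(s + 2).
Then F(6) - F(2) = (log(5) + 9*log(2)) - (log(64)) = log(40).

log(40)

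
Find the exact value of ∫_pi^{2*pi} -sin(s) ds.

An antiderivative is F(s) = cos(s).
Then F(2*pi) - F(pi) = (1) - (-1) = 2.

2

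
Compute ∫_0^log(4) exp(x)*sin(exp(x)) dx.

cos(1) - cos(4)

Let u = exp(x), so du = exp(x) dx. When x = 0, u = 1; when x = log(4), u = 4.
The integral becomes ∫ sin(u) du from 1 to 4, with antiderivative -cos(u).
Back in x: F(x) = -cos(exp(x)).
Then F(log(4)) - F(0) = (-cos(4)) - (-cos(1)) = cos(1) - cos(4).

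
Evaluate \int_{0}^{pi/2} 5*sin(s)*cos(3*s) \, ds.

-5/2

Use the identity sin(s)cos(3*s) = [sin(4*s) + sin(-2*s)]/2.
An antiderivative is F(s) = 5*cos(2*s)/4 - 5*cos(4*s)/8.
Then F(pi/2) - F(0) = (-15/8) - (5/8) = -5/2.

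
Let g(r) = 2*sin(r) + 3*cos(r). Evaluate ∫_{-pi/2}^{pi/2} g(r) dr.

An antiderivative is F(r) = 3*sin(r) - 2*cos(r).
Then F(pi/2) - F(-pi/2) = (3) - (-3) = 6.

6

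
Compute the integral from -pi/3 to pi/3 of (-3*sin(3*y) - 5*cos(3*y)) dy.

An antiderivative is F(y) = -5*sin(3*y)/3 + cos(3*y).
Then F(pi/3) - F(-pi/3) = (-1) - (-1) = 0.

0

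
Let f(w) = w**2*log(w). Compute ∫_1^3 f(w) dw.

Integrate by parts once (u = ln w, dv = w**2 dw).
An antiderivative is F(w) = w**3*(3*log(w) - 1)/9.
Then F(3) - F(1) = (-3 + 9*log(3)) - (-1/9) = -26/9 + 9*log(3).

-26/9 + 9*log(3)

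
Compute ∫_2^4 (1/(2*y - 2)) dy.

An antiderivative is F(y) = log(2*y - 2)/2.
Then F(4) - F(2) = (log(6)/2) - (log(2)/2) = log(3)/2.

log(3)/2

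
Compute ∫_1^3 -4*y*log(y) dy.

8 - 18*log(3)

Integrate by parts once (u = ln y, dv = -4*y dy).
An antiderivative is F(y) = -y**2*(2*log(y) - 1).
Then F(3) - F(1) = (9 - 18*log(3)) - (1) = 8 - 18*log(3).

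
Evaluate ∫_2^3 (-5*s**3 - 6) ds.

By the power rule, an antiderivative is F(s) = -5*s**4/4 - 6*s.
Then F(3) - F(2) = (-477/4) - (-32) = -349/4.

-349/4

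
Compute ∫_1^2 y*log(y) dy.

Integrate by parts once (u = ln y, dv = y dy).
An antiderivative is F(y) = y**2*(2*log(y) - 1)/4.
Then F(2) - F(1) = (-1 + log(4)) - (-1/4) = -3/4 + log(4).

-3/4 + log(4)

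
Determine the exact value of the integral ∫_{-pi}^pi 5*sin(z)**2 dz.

Use the identity sin^2(z) = (1 - cos(2*z))/2.
An antiderivative is F(z) = 5*z/2 - 5*sin(2*z)/4.
Then F(pi) - F(-pi) = (5*pi/2) - (-5*pi/2) = 5*pi.

5*pi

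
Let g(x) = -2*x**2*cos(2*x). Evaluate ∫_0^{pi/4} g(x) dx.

Integrate by parts twice (u = x^2, dv = -2*cos(2*x) dx).
An antiderivative is F(x) = -x**2*sin(2*x) - x*cos(2*x) + sin(2*x)/2.
Then F(pi/4) - F(0) = (1/2 - pi**2/16) - (0) = 1/2 - pi**2/16.

1/2 - pi**2/16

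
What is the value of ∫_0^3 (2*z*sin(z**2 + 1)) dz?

cos(1) - cos(10)

Let u = z**2 + 1, so du = 2*z dz. When z = 0, u = 1; when z = 3, u = 10.
The integral becomes ∫ sin(u) du from 1 to 10, with antiderivative -cos(u).
Back in z: F(z) = -cos(z**2 + 1).
Then F(3) - F(0) = (-cos(10)) - (-cos(1)) = cos(1) - cos(10).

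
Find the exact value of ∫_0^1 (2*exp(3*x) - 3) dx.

An antiderivative is F(x) = 2*exp(3*x)/3 - 3*x.
Then F(1) - F(0) = (-3 + 2*exp(3)/3) - (2/3) = -11/3 + 2*exp(3)/3.

-11/3 + 2*exp(3)/3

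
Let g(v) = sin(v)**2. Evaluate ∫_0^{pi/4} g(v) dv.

-1/4 + pi/8

Use the identity sin^2(v) = (1 - cos(2*v))/2.
An antiderivative is F(v) = v/2 - sin(2*v)/4.
Then F(pi/4) - F(0) = (-1/4 + pi/8) - (0) = -1/4 + pi/8.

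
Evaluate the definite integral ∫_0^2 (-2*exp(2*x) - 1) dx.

-exp(4) - 1

An antiderivative is F(x) = -exp(2*x) - x.
Then F(2) - F(0) = (-exp(4) - 2) - (-1) = -exp(4) - 1.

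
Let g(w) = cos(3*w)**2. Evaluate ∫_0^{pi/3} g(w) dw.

pi/6

Use the identity cos^2(3*w) = (1 + cos(6*w))/2.
An antiderivative is F(w) = w/2 + sin(6*w)/12.
Then F(pi/3) - F(0) = (pi/6) - (0) = pi/6.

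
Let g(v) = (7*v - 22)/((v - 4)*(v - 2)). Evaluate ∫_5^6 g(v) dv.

Factor the denominator: v**2 - 6*v + 8 = (v - 2)(v - 4).
Partial fractions: (7*v - 22)/((v - 4)*(v - 2)) = 4/(v - 2) + 3/(v - 4).
An antiderivative is F(v) = 3*log(v - 4) + 4*log(v - 2).
Then F(6) - F(5) = (11*log(2)) - (log(81)) = -4*log(3) + 11*log(2).

-4*log(3) + 11*log(2)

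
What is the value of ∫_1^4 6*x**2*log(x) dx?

-42 + 256*log(2)

Integrate by parts once (u = ln x, dv = 6*x**2 dx).
An antiderivative is F(x) = 2*x**3*(3*log(x) - 1)/3.
Then F(4) - F(1) = (-128/3 + 256*log(2)) - (-2/3) = -42 + 256*log(2).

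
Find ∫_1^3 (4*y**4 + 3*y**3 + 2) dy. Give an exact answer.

By the power rule, an antiderivative is F(y) = 4*y**5/5 + 3*y**4/4 + 2*y.
Then F(3) - F(1) = (5223/20) - (71/20) = 1288/5.

1288/5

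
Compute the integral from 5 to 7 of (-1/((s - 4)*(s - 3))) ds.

log(2/3)

Factor the denominator: s**2 - 7*s + 12 = (s - 3)(s - 4).
Partial fractions: -1/((s - 4)*(s - 3)) = 1/(s - 3) - 1/(s - 4).
An antiderivative is F(s) = -log(s - 4) + log(s - 3).
Then F(7) - F(5) = (log(4/3)) - (log(2)) = log(2/3).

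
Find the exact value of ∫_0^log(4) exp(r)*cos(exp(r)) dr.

Let u = exp(r), so du = exp(r) dr. When r = 0, u = 1; when r = log(4), u = 4.
The integral becomes ∫ cos(u) du from 1 to 4, with antiderivative sin(u).
Back in r: F(r) = sin(exp(r)).
Then F(log(4)) - F(0) = (sin(4)) - (sin(1)) = -sin(1) + sin(4).

-sin(1) + sin(4)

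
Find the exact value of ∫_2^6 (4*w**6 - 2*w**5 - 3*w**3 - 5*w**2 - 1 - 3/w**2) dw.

By the power rule, an antiderivative is F(w) = 4*w**7/7 - w**6/3 - 3*w**4/4 - 5*w**3/3 - w + 3/w.
Then F(6) - F(2) = (2003035/14) - (1091/42) = 3004007/21.

3004007/21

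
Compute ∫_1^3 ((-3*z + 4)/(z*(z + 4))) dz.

-4*log(7) + log(3) + 4*log(5)

Factor the denominator: z**2 + 4*z = (z + 4)z.
Partial fractions: (-3*z + 4)/(z*(z + 4)) = -4/(z + 4) + 1/z.
An antiderivative is F(z) = log(z) - 4*log(z + 4).
Then F(3) - F(1) = (-4*log(7) + log(3)) - (-4*log(5)) = -4*log(7) + log(3) + 4*log(5).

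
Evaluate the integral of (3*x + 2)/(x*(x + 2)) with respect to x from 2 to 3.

Factor the denominator: x**2 + 2*x = (x + 2)x.
Partial fractions: (3*x + 2)/(x*(x + 2)) = 2/(x + 2) + 1/x.
An antiderivative is F(x) = log(x) + 2*log(x + 2).
Then F(3) - F(2) = (log(75)) - (log(32)) = log(75/32).

log(75/32)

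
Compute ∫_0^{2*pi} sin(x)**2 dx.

Use the identity sin^2(x) = (1 - cos(2*x))/2.
An antiderivative is F(x) = x/2 - sin(2*x)/4.
Then F(2*pi) - F(0) = (pi) - (0) = pi.

pi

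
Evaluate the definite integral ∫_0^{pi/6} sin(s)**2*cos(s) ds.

Let u = sin(s), so du = cos(s) ds. When s = 0, u = 0; when s = pi/6, u = 1/2.
The integral becomes ∫ u**2 du from 0 to 1/2, with antiderivative u**3/3.
Back in s: F(s) = sin(s)**3/3.
Then F(pi/6) - F(0) = (1/24) - (0) = 1/24.

1/24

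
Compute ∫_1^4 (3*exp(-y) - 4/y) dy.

An antiderivative is F(y) = -4*log(y) - 3*exp(-y).
Then F(4) - F(1) = (-8*log(2) - 3*exp(-4)) - (-3*exp(-1)) = -8*log(2) - 3*exp(-4) + 3*exp(-1).

-8*log(2) - 3*exp(-4) + 3*exp(-1)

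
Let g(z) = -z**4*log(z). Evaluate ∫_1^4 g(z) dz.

1023/25 - 2048*log(2)/5

Integrate by parts once (u = ln z, dv = -z**4 dz).
An antiderivative is F(z) = -z**5*(5*log(z) - 1)/25.
Then F(4) - F(1) = (1024/25 - 2048*log(2)/5) - (1/25) = 1023/25 - 2048*log(2)/5.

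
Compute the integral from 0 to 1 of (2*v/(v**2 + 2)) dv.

log(3/2)

Let u = v**2 + 2, so du = 2*v dv. When v = 0, u = 2; when v = 1, u = 3.
The integral becomes ∫ 1/u du from 2 to 3, with antiderivative log(u).
Back in v: F(v) = log(v**2 + 2).
Then F(1) - F(0) = (log(3)) - (log(2)) = log(3/2).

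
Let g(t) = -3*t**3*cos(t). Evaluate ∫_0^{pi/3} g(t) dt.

Integrate by parts 3 times (u = t^3, dv = -3*cos(t) dt).
An antiderivative is F(t) = -3*t**3*sin(t) - 9*t**2*cos(t) + 18*t*sin(t) + 18*cos(t).
Then F(pi/3) - F(0) = (-pi**2/2 - sqrt(3)*pi**3/18 + 9 + 3*sqrt(3)*pi) - (18) = -9 - pi**2/2 - sqrt(3)*pi**3/18 + 3*sqrt(3)*pi.

-9 - pi**2/2 - sqrt(3)*pi**3/18 + 3*sqrt(3)*pi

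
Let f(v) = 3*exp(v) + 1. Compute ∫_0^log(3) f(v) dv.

An antiderivative is F(v) = v + 3*exp(v).
Then F(log(3)) - F(0) = (log(3) + 9) - (3) = log(3) + 6.

log(3) + 6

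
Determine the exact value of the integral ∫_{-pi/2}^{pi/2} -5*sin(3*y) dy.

0

An antiderivative is F(y) = 5*cos(3*y)/3.
Then F(pi/2) - F(-pi/2) = (0) - (0) = 0.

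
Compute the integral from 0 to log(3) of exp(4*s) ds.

Let u = exp(s), so du = exp(s) ds. When s = 0, u = 1; when s = log(3), u = 3.
The integral becomes ∫ u**3 du from 1 to 3, with antiderivative u**4/4.
Back in s: F(s) = exp(4*s)/4.
Then F(log(3)) - F(0) = (81/4) - (1/4) = 20.

20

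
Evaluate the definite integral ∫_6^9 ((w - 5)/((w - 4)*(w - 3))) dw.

log(8/5)

Factor the denominator: w**2 - 7*w + 12 = (w - 3)(w - 4).
Partial fractions: (w - 5)/((w - 4)*(w - 3)) = 2/(w - 3) - 1/(w - 4).
An antiderivative is F(w) = -log(w - 4) + 2*log(w - 3).
Then F(9) - F(6) = (log(36/5)) - (log(9/2)) = log(8/5).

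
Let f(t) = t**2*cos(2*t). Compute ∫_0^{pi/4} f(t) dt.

Integrate by parts twice (u = t^2, dv = cos(2*t) dt).
An antiderivative is F(t) = t**2*sin(2*t)/2 + t*cos(2*t)/2 - sin(2*t)/4.
Then F(pi/4) - F(0) = (-1/4 + pi**2/32) - (0) = -1/4 + pi**2/32.

-1/4 + pi**2/32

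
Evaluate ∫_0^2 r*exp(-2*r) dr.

(-5 + exp(4))*exp(-4)/4

Integrate by parts once (u = r, dv = exp(-2*r) dr).
An antiderivative is F(r) = (-2*r - 1)*exp(-2*r)/4.
Then F(2) - F(0) = (-5*exp(-4)/4) - (-1/4) = (-5 + exp(4))*exp(-4)/4.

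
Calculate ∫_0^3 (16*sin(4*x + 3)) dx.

Let u = 4*x + 3, so du = 4 dx. When x = 0, u = 3; when x = 3, u = 15.
The integral becomes 4·∫ sin(u) du from 3 to 15, with antiderivative -4*cos(u).
Back in x: F(x) = -4*cos(4*x + 3).
Then F(3) - F(0) = (-4*cos(15)) - (-4*cos(3)) = 4*cos(3) - 4*cos(15).

4*cos(3) - 4*cos(15)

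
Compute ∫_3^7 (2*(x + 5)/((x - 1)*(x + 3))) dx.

log(81/5)

Factor the denominator: x**2 + 2*x - 3 = (x + 3)(x - 1).
Partial fractions: 2*(x + 5)/((x - 1)*(x + 3)) = -1/(x + 3) + 3/(x - 1).
An antiderivative is F(x) = 3*log(x - 1) - log(x + 3).
Then F(7) - F(3) = (-log(5) + 2*log(2) + 3*log(3)) - (log(4/3)) = log(81/5).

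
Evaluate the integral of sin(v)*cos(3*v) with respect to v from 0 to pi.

0

Use the identity sin(v)cos(3*v) = [sin(4*v) + sin(-2*v)]/2.
An antiderivative is F(v) = cos(2*v)/4 - cos(4*v)/8.
Then F(pi) - F(0) = (1/8) - (1/8) = 0.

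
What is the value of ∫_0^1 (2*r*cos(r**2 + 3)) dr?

Let u = r**2 + 3, so du = 2*r dr. When r = 0, u = 3; when r = 1, u = 4.
The integral becomes ∫ cos(u) du from 3 to 4, with antiderivative sin(u).
Back in r: F(r) = sin(r**2 + 3).
Then F(1) - F(0) = (sin(4)) - (sin(3)) = sin(4) - sin(3).

sin(4) - sin(3)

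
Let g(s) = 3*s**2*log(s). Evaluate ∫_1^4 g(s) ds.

-21 + 128*log(2)

Integrate by parts once (u = ln s, dv = 3*s**2 ds).
An antiderivative is F(s) = s**3*(3*log(s) - 1)/3.
Then F(4) - F(1) = (-64/3 + 128*log(2)) - (-1/3) = -21 + 128*log(2).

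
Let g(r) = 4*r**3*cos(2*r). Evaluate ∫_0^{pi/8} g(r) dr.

Integrate by parts 3 times (u = r^3, dv = 4*cos(2*r) dr).
An antiderivative is F(r) = 2*r**3*sin(2*r) + 3*r**2*cos(2*r) - 3*r*sin(2*r) - 3*cos(2*r)/2.
Then F(pi/8) - F(0) = (sqrt(2)*(-384 - 96*pi + pi**3 + 12*pi**2)/512) - (-3/2) = -3*sqrt(2)/4 - 3*sqrt(2)*pi/16 + sqrt(2)*pi**3/512 + 3*sqrt(2)*pi**2/128 + 3/2.

-3*sqrt(2)/4 - 3*sqrt(2)*pi/16 + sqrt(2)*pi**3/512 + 3*sqrt(2)*pi**2/128 + 3/2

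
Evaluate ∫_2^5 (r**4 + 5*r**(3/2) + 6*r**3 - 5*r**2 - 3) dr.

-8*sqrt(2) + 50*sqrt(5) + 13281/10

By the power rule, an antiderivative is F(r) = 2*r**(5/2) + r**5/5 + 3*r**4/2 - 5*r**3/3 - 3*r.
Then F(5) - F(2) = (50*sqrt(5) + 8035/6) - (166/15 + 8*sqrt(2)) = -8*sqrt(2) + 50*sqrt(5) + 13281/10.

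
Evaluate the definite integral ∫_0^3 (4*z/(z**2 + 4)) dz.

-4*log(2) + 2*log(13)

Let u = z**2 + 4, so du = 2*z dz. When z = 0, u = 4; when z = 3, u = 13.
The integral becomes 2·∫ 1/u du from 4 to 13, with antiderivative 2*log(u).
Back in z: F(z) = 2*log(z**2 + 4).
Then F(3) - F(0) = (2*log(13)) - (log(16)) = -4*log(2) + 2*log(13).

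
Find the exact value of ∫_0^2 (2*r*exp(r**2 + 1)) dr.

-exp(1) + exp(5)

Let u = r**2 + 1, so du = 2*r dr. When r = 0, u = 1; when r = 2, u = 5.
The integral becomes ∫ exp(u) du from 1 to 5, with antiderivative exp(u).
Back in r: F(r) = exp(r**2 + 1).
Then F(2) - F(0) = (exp(5)) - (exp(1)) = -exp(1) + exp(5).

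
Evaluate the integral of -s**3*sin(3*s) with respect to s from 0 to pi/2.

Integrate by parts 3 times (u = s^3, dv = -sin(3*s) ds).
An antiderivative is F(s) = s**3*cos(3*s)/3 - s**2*sin(3*s)/3 - 2*s*cos(3*s)/9 + 2*sin(3*s)/27.
Then F(pi/2) - F(0) = (-2/27 + pi**2/12) - (0) = -2/27 + pi**2/12.

-2/27 + pi**2/12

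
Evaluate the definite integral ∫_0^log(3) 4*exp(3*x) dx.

104/3

Let u = exp(x), so du = exp(x) dx. When x = 0, u = 1; when x = log(3), u = 3.
The integral becomes 4·∫ u**2 du from 1 to 3, with antiderivative 4*u**3/3.
Back in x: F(x) = 4*exp(3*x)/3.
Then F(log(3)) - F(0) = (36) - (4/3) = 104/3.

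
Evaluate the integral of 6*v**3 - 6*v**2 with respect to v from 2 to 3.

119/2

By the power rule, an antiderivative is F(v) = 3*v**4/2 - 2*v**3.
Then F(3) - F(2) = (135/2) - (8) = 119/2.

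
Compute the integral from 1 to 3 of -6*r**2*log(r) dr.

Integrate by parts once (u = ln r, dv = -6*r**2 dr).
An antiderivative is F(r) = -2*r**3*(3*log(r) - 1)/3.
Then F(3) - F(1) = (18 - 54*log(3)) - (2/3) = 52/3 - 54*log(3).

52/3 - 54*log(3)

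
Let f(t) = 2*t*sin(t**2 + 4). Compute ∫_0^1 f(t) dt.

cos(4) - cos(5)

Let u = t**2 + 4, so du = 2*t dt. When t = 0, u = 4; when t = 1, u = 5.
The integral becomes ∫ sin(u) du from 4 to 5, with antiderivative -cos(u).
Back in t: F(t) = -cos(t**2 + 4).
Then F(1) - F(0) = (-cos(5)) - (-cos(4)) = cos(4) - cos(5).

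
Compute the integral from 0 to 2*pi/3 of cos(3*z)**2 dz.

pi/3

Use the identity cos^2(3*z) = (1 + cos(6*z))/2.
An antiderivative is F(z) = z/2 + sin(6*z)/12.
Then F(2*pi/3) - F(0) = (pi/3) - (0) = pi/3.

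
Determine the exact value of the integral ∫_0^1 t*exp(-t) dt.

1 - 2*exp(-1)

Integrate by parts once (u = t, dv = exp(-t) dt).
An antiderivative is F(t) = (-t - 1)*exp(-t).
Then F(1) - F(0) = (-2*exp(-1)) - (-1) = 1 - 2*exp(-1).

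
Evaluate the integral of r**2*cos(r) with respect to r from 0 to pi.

-2*pi

Integrate by parts twice (u = r^2, dv = cos(r) dr).
An antiderivative is F(r) = r**2*sin(r) + 2*r*cos(r) - 2*sin(r).
Then F(pi) - F(0) = (-2*pi) - (0) = -2*pi.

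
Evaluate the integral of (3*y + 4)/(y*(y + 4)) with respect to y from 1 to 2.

log(72/25)

Factor the denominator: y**2 + 4*y = (y + 4)y.
Partial fractions: (3*y + 4)/(y*(y + 4)) = 2/(y + 4) + 1/y.
An antiderivative is F(y) = log(y) + 2*log(y + 4).
Then F(2) - F(1) = (log(72)) - (log(25)) = log(72/25).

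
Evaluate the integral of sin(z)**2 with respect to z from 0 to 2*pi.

Use the identity sin^2(z) = (1 - cos(2*z))/2.
An antiderivative is F(z) = z/2 - sin(2*z)/4.
Then F(2*pi) - F(0) = (pi) - (0) = pi.

pi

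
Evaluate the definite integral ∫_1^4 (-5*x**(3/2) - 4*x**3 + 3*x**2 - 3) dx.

-263

By the power rule, an antiderivative is F(x) = -2*x**(5/2) - x**4 + x**3 - 3*x.
Then F(4) - F(1) = (-268) - (-5) = -263.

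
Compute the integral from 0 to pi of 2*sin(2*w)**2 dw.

pi

Use the identity sin^2(2*w) = (1 - cos(4*w))/2.
An antiderivative is F(w) = w - sin(4*w)/4.
Then F(pi) - F(0) = (pi) - (0) = pi.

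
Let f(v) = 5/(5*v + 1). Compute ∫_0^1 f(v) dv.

log(6)

Let u = 5*v + 1, so du = 5 dv. When v = 0, u = 1; when v = 1, u = 6.
The integral becomes ∫ 1/u du from 1 to 6, with antiderivative log(u).
Back in v: F(v) = log(5*v + 1).
Then F(1) - F(0) = (log(6)) - (0) = log(6).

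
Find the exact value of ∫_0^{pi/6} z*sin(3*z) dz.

1/9

Integrate by parts once (u = z, dv = sin(3*z) dz).
An antiderivative is F(z) = -z*cos(3*z)/3 + sin(3*z)/9.
Then F(pi/6) - F(0) = (1/9) - (0) = 1/9.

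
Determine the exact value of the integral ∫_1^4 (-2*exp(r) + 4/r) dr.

An antiderivative is F(r) = -2*exp(r) + 4*log(r).
Then F(4) - F(1) = (-2*exp(4) + 8*log(2)) - (-2*exp(1)) = -2*exp(4) + 2*exp(1) + 8*log(2).

-2*exp(4) + 2*exp(1) + 8*log(2)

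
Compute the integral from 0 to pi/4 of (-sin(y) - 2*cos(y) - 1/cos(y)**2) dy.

An antiderivative is F(y) = -2*sin(y) + cos(y) - tan(y).
Then F(pi/4) - F(0) = (-1 - sqrt(2)/2) - (1) = -2 - sqrt(2)/2.

-2 - sqrt(2)/2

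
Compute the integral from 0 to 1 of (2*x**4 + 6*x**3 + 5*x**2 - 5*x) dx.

By the power rule, an antiderivative is F(x) = 2*x**5/5 + 3*x**4/2 + 5*x**3/3 - 5*x**2/2.
Then F(1) - F(0) = (16/15) - (0) = 16/15.

16/15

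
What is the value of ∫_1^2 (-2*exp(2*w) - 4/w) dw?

-exp(4) - log(16) + exp(2)

An antiderivative is F(w) = -exp(2*w) - 4*log(w).
Then F(2) - F(1) = (-exp(4) - log(16)) - (-exp(2)) = -exp(4) - log(16) + exp(2).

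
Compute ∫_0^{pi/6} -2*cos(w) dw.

-1

An antiderivative is F(w) = -2*sin(w).
Then F(pi/6) - F(0) = (-1) - (0) = -1.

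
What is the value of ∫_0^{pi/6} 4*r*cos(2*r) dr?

-1/2 + sqrt(3)*pi/6

Integrate by parts once (u = r, dv = 4*cos(2*r) dr).
An antiderivative is F(r) = 2*r*sin(2*r) + cos(2*r).
Then F(pi/6) - F(0) = (1/2 + sqrt(3)*pi/6) - (1) = -1/2 + sqrt(3)*pi/6.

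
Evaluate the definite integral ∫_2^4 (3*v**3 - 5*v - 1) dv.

148

By the power rule, an antiderivative is F(v) = 3*v**4/4 - 5*v**2/2 - v.
Then F(4) - F(2) = (148) - (0) = 148.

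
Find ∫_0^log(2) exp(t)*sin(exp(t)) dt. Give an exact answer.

-cos(2) + cos(1)

Let u = exp(t), so du = exp(t) dt. When t = 0, u = 1; when t = log(2), u = 2.
The integral becomes ∫ sin(u) du from 1 to 2, with antiderivative -cos(u).
Back in t: F(t) = -cos(exp(t)).
Then F(log(2)) - F(0) = (-cos(2)) - (-cos(1)) = -cos(2) + cos(1).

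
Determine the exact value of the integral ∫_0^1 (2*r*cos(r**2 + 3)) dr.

sin(4) - sin(3)

Let u = r**2 + 3, so du = 2*r dr. When r = 0, u = 3; when r = 1, u = 4.
The integral becomes ∫ cos(u) du from 3 to 4, with antiderivative sin(u).
Back in r: F(r) = sin(r**2 + 3).
Then F(1) - F(0) = (sin(4)) - (sin(3)) = sin(4) - sin(3).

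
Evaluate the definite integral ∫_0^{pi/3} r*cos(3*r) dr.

Integrate by parts once (u = r, dv = cos(3*r) dr).
An antiderivative is F(r) = r*sin(3*r)/3 + cos(3*r)/9.
Then F(pi/3) - F(0) = (-1/9) - (1/9) = -2/9.

-2/9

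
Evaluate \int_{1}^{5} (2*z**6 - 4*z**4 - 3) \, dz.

693348/35

By the power rule, an antiderivative is F(z) = 2*z**7/7 - 4*z**5/5 - 3*z.
Then F(5) - F(1) = (138645/7) - (-123/35) = 693348/35.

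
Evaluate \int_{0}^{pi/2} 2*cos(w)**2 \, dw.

Use the identity cos^2(w) = (1 + cos(2*w))/2.
An antiderivative is F(w) = w + sin(2*w)/2.
Then F(pi/2) - F(0) = (pi/2) - (0) = pi/2.

pi/2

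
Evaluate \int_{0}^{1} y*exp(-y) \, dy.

Integrate by parts once (u = y, dv = exp(-y) dy).
An antiderivative is F(y) = (-y - 1)*exp(-y).
Then F(1) - F(0) = (-2*exp(-1)) - (-1) = 1 - 2*exp(-1).

1 - 2*exp(-1)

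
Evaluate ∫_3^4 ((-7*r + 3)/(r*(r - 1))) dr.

-log(12)

Factor the denominator: r**2 - r = r(r - 1).
Partial fractions: (-7*r + 3)/(r*(r - 1)) = -3/r - 4/(r - 1).
An antiderivative is F(r) = -3*log(r) - 4*log(r - 1).
Then F(4) - F(3) = (-4*log(3) - 6*log(2)) - (-3*log(3) - 4*log(2)) = -log(12).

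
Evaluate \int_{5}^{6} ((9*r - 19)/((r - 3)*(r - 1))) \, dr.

Factor the denominator: r**2 - 4*r + 3 = (r - 1)(r - 3).
Partial fractions: (9*r - 19)/((r - 3)*(r - 1)) = 5/(r - 1) + 4/(r - 3).
An antiderivative is F(r) = 4*log(r - 3) + 5*log(r - 1).
Then F(6) - F(5) = (4*log(3) + 5*log(5)) - (14*log(2)) = -14*log(2) + 4*log(3) + 5*log(5).

-14*log(2) + 4*log(3) + 5*log(5)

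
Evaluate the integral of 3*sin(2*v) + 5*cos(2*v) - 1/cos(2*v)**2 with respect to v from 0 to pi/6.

3/4 + 3*sqrt(3)/4

An antiderivative is F(v) = 5*sin(2*v)/2 - 3*cos(2*v)/2 - tan(2*v)/2.
Then F(pi/6) - F(0) = (-3/4 + 3*sqrt(3)/4) - (-3/2) = 3/4 + 3*sqrt(3)/4.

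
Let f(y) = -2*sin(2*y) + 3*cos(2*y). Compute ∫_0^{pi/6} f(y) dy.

An antiderivative is F(y) = 3*sin(2*y)/2 + cos(2*y).
Then F(pi/6) - F(0) = (1/2 + 3*sqrt(3)/4) - (1) = -1/2 + 3*sqrt(3)/4.

-1/2 + 3*sqrt(3)/4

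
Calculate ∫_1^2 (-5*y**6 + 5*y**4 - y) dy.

By the power rule, an antiderivative is F(y) = -5*y**7/7 + y**5 - y**2/2.
Then F(2) - F(1) = (-430/7) - (-3/14) = -857/14.

-857/14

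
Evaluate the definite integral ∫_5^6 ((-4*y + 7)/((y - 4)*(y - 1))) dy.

-log(10)

Factor the denominator: y**2 - 5*y + 4 = (y - 1)(y - 4).
Partial fractions: (-4*y + 7)/((y - 4)*(y - 1)) = -1/(y - 1) - 3/(y - 4).
An antiderivative is F(y) = -3*log(y - 4) - log(y - 1).
Then F(6) - F(5) = (-log(40)) - (-log(4)) = -log(10).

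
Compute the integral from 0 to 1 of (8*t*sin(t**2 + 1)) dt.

-4*cos(2) + 4*cos(1)

Let u = t**2 + 1, so du = 2*t dt. When t = 0, u = 1; when t = 1, u = 2.
The integral becomes 4·∫ sin(u) du from 1 to 2, with antiderivative -4*cos(u).
Back in t: F(t) = -4*cos(t**2 + 1).
Then F(1) - F(0) = (-4*cos(2)) - (-4*cos(1)) = -4*cos(2) + 4*cos(1).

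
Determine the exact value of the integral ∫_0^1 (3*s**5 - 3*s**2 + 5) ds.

By the power rule, an antiderivative is F(s) = s**6/2 - s**3 + 5*s.
Then F(1) - F(0) = (9/2) - (0) = 9/2.

9/2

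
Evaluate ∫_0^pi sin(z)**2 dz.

Use the identity sin^2(z) = (1 - cos(2*z))/2.
An antiderivative is F(z) = z/2 - sin(2*z)/4.
Then F(pi) - F(0) = (pi/2) - (0) = pi/2.

pi/2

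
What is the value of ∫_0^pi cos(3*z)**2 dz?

Use the identity cos^2(3*z) = (1 + cos(6*z))/2.
An antiderivative is F(z) = z/2 + sin(6*z)/12.
Then F(pi) - F(0) = (pi/2) - (0) = pi/2.

pi/2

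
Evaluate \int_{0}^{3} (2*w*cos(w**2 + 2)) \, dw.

Let u = w**2 + 2, so du = 2*w dw. When w = 0, u = 2; when w = 3, u = 11.
The integral becomes ∫ cos(u) du from 2 to 11, with antiderivative sin(u).
Back in w: F(w) = sin(w**2 + 2).
Then F(3) - F(0) = (sin(11)) - (sin(2)) = sin(11) - sin(2).

sin(11) - sin(2)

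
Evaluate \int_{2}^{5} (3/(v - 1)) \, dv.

An antiderivative is F(v) = 3*log(v - 1).
Then F(5) - F(2) = (log(64)) - (0) = log(64).

log(64)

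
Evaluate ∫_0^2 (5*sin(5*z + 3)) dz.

Let u = 5*z + 3, so du = 5 dz. When z = 0, u = 3; when z = 2, u = 13.
The integral becomes ∫ sin(u) du from 3 to 13, with antiderivative -cos(u).
Back in z: F(z) = -cos(5*z + 3).
Then F(2) - F(0) = (-cos(13)) - (-cos(3)) = cos(3) - cos(13).

cos(3) - cos(13)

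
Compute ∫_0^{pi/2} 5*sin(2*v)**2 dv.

Use the identity sin^2(2*v) = (1 - cos(4*v))/2.
An antiderivative is F(v) = 5*v/2 - 5*sin(4*v)/8.
Then F(pi/2) - F(0) = (5*pi/4) - (0) = 5*pi/4.

5*pi/4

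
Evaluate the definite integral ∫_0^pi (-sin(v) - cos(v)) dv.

An antiderivative is F(v) = -sin(v) + cos(v).
Then F(pi) - F(0) = (-1) - (1) = -2.

-2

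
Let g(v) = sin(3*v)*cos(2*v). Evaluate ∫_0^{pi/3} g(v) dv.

3/10

Use the identity sin(3*v)cos(2*v) = [sin(5*v) + sin(v)]/2.
An antiderivative is F(v) = -cos(v)/2 - cos(5*v)/10.
Then F(pi/3) - F(0) = (-3/10) - (-3/5) = 3/10.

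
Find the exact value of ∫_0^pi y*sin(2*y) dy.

Integrate by parts once (u = y, dv = sin(2*y) dy).
An antiderivative is F(y) = -y*cos(2*y)/2 + sin(2*y)/4.
Then F(pi) - F(0) = (-pi/2) - (0) = -pi/2.

-pi/2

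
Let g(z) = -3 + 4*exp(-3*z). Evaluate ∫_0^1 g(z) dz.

An antiderivative is F(z) = -3*z - 4*exp(-3*z)/3.
Then F(1) - F(0) = (-3 - 4*exp(-3)/3) - (-4/3) = -5/3 - 4*exp(-3)/3.

-5/3 - 4*exp(-3)/3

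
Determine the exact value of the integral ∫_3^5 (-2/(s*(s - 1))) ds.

Factor the denominator: s**2 - s = s(s - 1).
Partial fractions: -2/(s*(s - 1)) = 2/s - 2/(s - 1).
An antiderivative is F(s) = 2*log(s) - 2*log(s - 1).
Then F(5) - F(3) = (log(25/16)) - (log(9/4)) = log(25/36).

log(25/36)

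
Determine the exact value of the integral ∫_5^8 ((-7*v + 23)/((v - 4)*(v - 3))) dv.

-8*log(2) - 2*log(5)

Factor the denominator: v**2 - 7*v + 12 = (v - 3)(v - 4).
Partial fractions: (-7*v + 23)/((v - 4)*(v - 3)) = -2/(v - 3) - 5/(v - 4).
An antiderivative is F(v) = -5*log(v - 4) - 2*log(v - 3).
Then F(8) - F(5) = (-10*log(2) - 2*log(5)) - (-log(4)) = -8*log(2) - 2*log(5).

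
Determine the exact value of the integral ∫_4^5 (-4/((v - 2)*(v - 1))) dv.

-8*log(3) + 12*log(2)

Factor the denominator: v**2 - 3*v + 2 = (v - 1)(v - 2).
Partial fractions: -4/((v - 2)*(v - 1)) = 4/(v - 1) - 4/(v - 2).
An antiderivative is F(v) = -4*log(v - 2) + 4*log(v - 1).
Then F(5) - F(4) = (-4*log(3) + 8*log(2)) - (log(81/16)) = -8*log(3) + 12*log(2).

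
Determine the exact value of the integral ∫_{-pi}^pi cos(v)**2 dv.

Use the identity cos^2(v) = (1 + cos(2*v))/2.
An antiderivative is F(v) = v/2 + sin(2*v)/4.
Then F(pi) - F(-pi) = (pi/2) - (-pi/2) = pi.

pi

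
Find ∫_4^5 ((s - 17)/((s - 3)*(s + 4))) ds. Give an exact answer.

Factor the denominator: s**2 + s - 12 = (s + 4)(s - 3).
Partial fractions: (s - 17)/((s - 3)*(s + 4)) = 3/(s + 4) - 2/(s - 3).
An antiderivative is F(s) = -2*log(s - 3) + 3*log(s + 4).
Then F(5) - F(4) = (-2*log(2) + 6*log(3)) - (9*log(2)) = -11*log(2) + 6*log(3).

-11*log(2) + 6*log(3)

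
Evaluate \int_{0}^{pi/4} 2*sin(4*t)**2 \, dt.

pi/4

Use the identity sin^2(4*t) = (1 - cos(8*t))/2.
An antiderivative is F(t) = t - sin(8*t)/8.
Then F(pi/4) - F(0) = (pi/4) - (0) = pi/4.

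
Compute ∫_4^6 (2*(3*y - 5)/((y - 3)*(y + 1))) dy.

-4*log(5) + 2*log(3) + 4*log(7)

Factor the denominator: y**2 - 2*y - 3 = (y + 1)(y - 3).
Partial fractions: 2*(3*y - 5)/((y - 3)*(y + 1)) = 4/(y + 1) + 2/(y - 3).
An antiderivative is F(y) = 2*log(y - 3) + 4*log(y + 1).
Then F(6) - F(4) = (2*log(3) + 4*log(7)) - (4*log(5)) = -4*log(5) + 2*log(3) + 4*log(7).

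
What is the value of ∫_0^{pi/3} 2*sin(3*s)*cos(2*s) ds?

Use the identity sin(3*s)cos(2*s) = [sin(5*s) + sin(s)]/2.
An antiderivative is F(s) = -cos(s) - cos(5*s)/5.
Then F(pi/3) - F(0) = (-3/5) - (-6/5) = 3/5.

3/5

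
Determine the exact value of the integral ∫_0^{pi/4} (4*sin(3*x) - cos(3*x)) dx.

An antiderivative is F(x) = -sin(3*x)/3 - 4*cos(3*x)/3.
Then F(pi/4) - F(0) = (sqrt(2)/2) - (-4/3) = sqrt(2)/2 + 4/3.

sqrt(2)/2 + 4/3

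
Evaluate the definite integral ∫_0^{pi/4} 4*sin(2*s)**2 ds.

Use the identity sin^2(2*s) = (1 - cos(4*s))/2.
An antiderivative is F(s) = 2*s - sin(4*s)/2.
Then F(pi/4) - F(0) = (pi/2) - (0) = pi/2.

pi/2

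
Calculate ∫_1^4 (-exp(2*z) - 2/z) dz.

An antiderivative is F(z) = -exp(2*z)/2 - 2*log(z).
Then F(4) - F(1) = (-exp(8)/2 - log(16)) - (-exp(2)/2) = -exp(8)/2 - log(16) + exp(2)/2.

-exp(8)/2 - log(16) + exp(2)/2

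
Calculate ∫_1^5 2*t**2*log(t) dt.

Integrate by parts once (u = ln t, dv = 2*t**2 dt).
An antiderivative is F(t) = 2*t**3*(3*log(t) - 1)/9.
Then F(5) - F(1) = (-250/9 + 250*log(5)/3) - (-2/9) = -248/9 + 250*log(5)/3.

-248/9 + 250*log(5)/3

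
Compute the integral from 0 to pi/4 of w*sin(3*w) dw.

sqrt(2)*(4 + 3*pi)/72

Integrate by parts once (u = w, dv = sin(3*w) dw).
An antiderivative is F(w) = -w*cos(3*w)/3 + sin(3*w)/9.
Then F(pi/4) - F(0) = (sqrt(2)*(4 + 3*pi)/72) - (0) = sqrt(2)*(4 + 3*pi)/72.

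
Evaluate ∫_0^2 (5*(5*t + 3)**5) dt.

Let u = 5*t + 3, so du = 5 dt. When t = 0, u = 3; when t = 2, u = 13.
The integral becomes ∫ u**5 du from 3 to 13, with antiderivative u**6/6.
Back in t: F(t) = (5*t + 3)**6/6.
Then F(2) - F(0) = (4826809/6) - (243/2) = 2413040/3.

2413040/3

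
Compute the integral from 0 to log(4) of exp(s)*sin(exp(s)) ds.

cos(1) - cos(4)

Let u = exp(s), so du = exp(s) ds. When s = 0, u = 1; when s = log(4), u = 4.
The integral becomes ∫ sin(u) du from 1 to 4, with antiderivative -cos(u).
Back in s: F(s) = -cos(exp(s)).
Then F(log(4)) - F(0) = (-cos(4)) - (-cos(1)) = cos(1) - cos(4).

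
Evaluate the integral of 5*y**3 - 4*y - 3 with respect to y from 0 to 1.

-15/4

By the power rule, an antiderivative is F(y) = 5*y**4/4 - 2*y**2 - 3*y.
Then F(1) - F(0) = (-15/4) - (0) = -15/4.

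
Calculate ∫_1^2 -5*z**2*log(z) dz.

Integrate by parts once (u = ln z, dv = -5*z**2 dz).
An antiderivative is F(z) = -5*z**3*(3*log(z) - 1)/9.
Then F(2) - F(1) = (40/9 - 40*log(2)/3) - (5/9) = 35/9 - 40*log(2)/3.

35/9 - 40*log(2)/3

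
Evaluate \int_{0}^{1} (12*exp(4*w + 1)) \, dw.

Let u = 4*w + 1, so du = 4 dw. When w = 0, u = 1; when w = 1, u = 5.
The integral becomes 3·∫ exp(u) du from 1 to 5, with antiderivative 3*exp(u).
Back in w: F(w) = 3*exp(4*w + 1).
Then F(1) - F(0) = (3*exp(5)) - (3*exp(1)) = -3*exp(1)*(1 - exp(4)).

-3*exp(1)*(1 - exp(4))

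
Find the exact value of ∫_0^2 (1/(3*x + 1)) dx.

An antiderivative is F(x) = log(3*x + 1)/3.
Then F(2) - F(0) = (log(7)/3) - (0) = log(7)/3.

log(7)/3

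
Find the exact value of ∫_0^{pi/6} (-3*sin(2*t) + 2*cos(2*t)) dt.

-3/4 + sqrt(3)/2

An antiderivative is F(t) = sin(2*t) + 3*cos(2*t)/2.
Then F(pi/6) - F(0) = (3/4 + sqrt(3)/2) - (3/2) = -3/4 + sqrt(3)/2.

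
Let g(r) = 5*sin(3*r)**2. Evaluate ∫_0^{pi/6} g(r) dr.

Use the identity sin^2(3*r) = (1 - cos(6*r))/2.
An antiderivative is F(r) = 5*r/2 - 5*sin(6*r)/12.
Then F(pi/6) - F(0) = (5*pi/12) - (0) = 5*pi/12.

5*pi/12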